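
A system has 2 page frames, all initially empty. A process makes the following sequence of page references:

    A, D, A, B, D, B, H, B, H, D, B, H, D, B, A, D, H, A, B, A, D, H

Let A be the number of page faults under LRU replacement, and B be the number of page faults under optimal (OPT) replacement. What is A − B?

Under LRU: F F . F F . F . . F F F F F F F F F F . F F → 17 faults.
Under OPT: F F . F . . F . . F . F . F F . F . F . F F → 12 faults.
A − B = 17 − 12 = 5.

5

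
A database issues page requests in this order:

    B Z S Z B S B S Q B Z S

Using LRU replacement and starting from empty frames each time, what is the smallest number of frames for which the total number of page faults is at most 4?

4

f=1: 12 faults
f=2: 9 faults
f=3: 6 faults
f=4: 4 faults
Smallest f with faults ≤ 4 is 4.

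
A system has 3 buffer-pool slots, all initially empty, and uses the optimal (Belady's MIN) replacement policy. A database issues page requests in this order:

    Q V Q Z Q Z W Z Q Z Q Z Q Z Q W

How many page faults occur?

Q → fault, frames (Q)
V → fault, frames (Q V)
Q → hit
Z → fault, frames (Q V Z)
Q → hit
Z → hit
W → fault, evict V, frames (Q Z W)
Z → hit
Q → hit
Z → hit
Q → hit
Z → hit
Q → hit
Z → hit
Q → hit
W → hit
Page faults: 4.

4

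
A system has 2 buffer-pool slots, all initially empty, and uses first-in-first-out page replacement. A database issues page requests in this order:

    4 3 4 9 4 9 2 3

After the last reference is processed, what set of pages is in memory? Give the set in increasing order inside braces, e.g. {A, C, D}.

4 → miss, frames {4}
3 → miss, frames {4,3}
4 → hit
9 → miss, evict 4, frames {3,9}
4 → miss, evict 3, frames {9,4}
9 → hit
2 → miss, evict 9, frames {4,2}
3 → miss, evict 4, frames {2,3}

{2, 3}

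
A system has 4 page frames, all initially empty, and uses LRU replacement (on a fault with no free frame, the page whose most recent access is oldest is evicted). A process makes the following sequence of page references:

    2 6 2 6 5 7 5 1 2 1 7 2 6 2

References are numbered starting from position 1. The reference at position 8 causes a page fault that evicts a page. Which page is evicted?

pos 1: 2 → miss, frames (2)
pos 2: 6 → miss, frames (2 6)
pos 3: 2 → hit
pos 4: 6 → hit
pos 5: 5 → miss, frames (2 6 5)
pos 6: 7 → miss, frames (2 6 5 7)
pos 7: 5 → hit
pos 8: 1 → miss, evict 2, frames (6 7 5 1)
At position 8, page 2 is evicted.

2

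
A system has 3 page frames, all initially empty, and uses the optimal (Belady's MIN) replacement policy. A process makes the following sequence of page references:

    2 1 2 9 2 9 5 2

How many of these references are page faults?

2 -> miss, frames (2)
1 -> miss, frames (2 1)
2 -> hit
9 -> miss, frames (2 1 9)
2 -> hit
9 -> hit
5 -> miss, evict 9, frames (2 1 5)
2 -> hit
Page faults: 4.

4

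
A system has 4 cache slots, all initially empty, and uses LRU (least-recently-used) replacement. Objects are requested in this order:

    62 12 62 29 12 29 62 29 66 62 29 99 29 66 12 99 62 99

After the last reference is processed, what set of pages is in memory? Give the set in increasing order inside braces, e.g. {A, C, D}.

{12, 62, 66, 99}

62: fault, frames (62)
12: fault, frames (62 12)
62: hit
29: fault, frames (12 62 29)
12: hit
29: hit
62: hit
29: hit
66: fault, frames (12 62 29 66)
62: hit
29: hit
99: fault, evict 12, frames (66 62 29 99)
29: hit
66: hit
12: fault, evict 62, frames (99 29 66 12)
99: hit
62: fault, evict 29, frames (66 12 99 62)
99: hit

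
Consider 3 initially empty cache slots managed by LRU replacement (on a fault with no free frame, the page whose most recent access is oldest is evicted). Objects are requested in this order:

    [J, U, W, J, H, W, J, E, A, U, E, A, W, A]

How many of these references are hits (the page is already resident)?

J → fault, frames [J]
U → fault, frames [J, U]
W → fault, frames [J, U, W]
J → hit
H → fault, evict U, frames [W, J, H]
W → hit
J → hit
E → fault, evict H, frames [W, J, E]
A → fault, evict W, frames [J, E, A]
U → fault, evict J, frames [E, A, U]
E → hit
A → hit
W → fault, evict U, frames [E, A, W]
A → hit
Hits: 6.

6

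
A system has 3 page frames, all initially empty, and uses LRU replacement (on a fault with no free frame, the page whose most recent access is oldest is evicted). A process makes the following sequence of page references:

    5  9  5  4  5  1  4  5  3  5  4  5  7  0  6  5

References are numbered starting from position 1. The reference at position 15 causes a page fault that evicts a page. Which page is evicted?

5

pos 1: 5: miss, frames (5)
pos 2: 9: miss, frames (5 9)
pos 3: 5: hit
pos 4: 4: miss, frames (9 5 4)
pos 5: 5: hit
pos 6: 1: miss, evict 9, frames (4 5 1)
pos 7: 4: hit
pos 8: 5: hit
pos 9: 3: miss, evict 1, frames (4 5 3)
pos 10: 5: hit
pos 11: 4: hit
pos 12: 5: hit
pos 13: 7: miss, evict 3, frames (4 5 7)
pos 14: 0: miss, evict 4, frames (5 7 0)
pos 15: 6: miss, evict 5, frames (7 0 6)
At position 15, page 5 is evicted.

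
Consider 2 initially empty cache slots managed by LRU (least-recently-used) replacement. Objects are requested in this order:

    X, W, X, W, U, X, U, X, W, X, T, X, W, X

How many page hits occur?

7

X -> miss, frames (X)
W -> miss, frames (X W)
X -> hit
W -> hit
U -> miss, evict X, frames (W U)
X -> miss, evict W, frames (U X)
U -> hit
X -> hit
W -> miss, evict U, frames (X W)
X -> hit
T -> miss, evict W, frames (X T)
X -> hit
W -> miss, evict T, frames (X W)
X -> hit
Hits: 7.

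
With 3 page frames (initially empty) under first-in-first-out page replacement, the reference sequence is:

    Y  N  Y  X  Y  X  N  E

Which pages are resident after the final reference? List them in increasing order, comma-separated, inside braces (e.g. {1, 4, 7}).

Y: miss, frames [Y]
N: miss, frames [Y, N]
Y: hit
X: miss, frames [Y, N, X]
Y: hit
X: hit
N: hit
E: miss, evict Y, frames [N, X, E]

{E, N, X}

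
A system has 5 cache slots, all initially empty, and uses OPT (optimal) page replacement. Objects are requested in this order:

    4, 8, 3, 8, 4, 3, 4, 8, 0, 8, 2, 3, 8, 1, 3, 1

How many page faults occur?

4 -> fault, frames [4]
8 -> fault, frames [4, 8]
3 -> fault, frames [4, 8, 3]
8 -> hit
4 -> hit
3 -> hit
4 -> hit
8 -> hit
0 -> fault, frames [4, 8, 3, 0]
8 -> hit
2 -> fault, frames [4, 8, 3, 0, 2]
3 -> hit
8 -> hit
1 -> fault, evict 2, frames [4, 8, 3, 0, 1]
3 -> hit
1 -> hit
Page faults: 6.

6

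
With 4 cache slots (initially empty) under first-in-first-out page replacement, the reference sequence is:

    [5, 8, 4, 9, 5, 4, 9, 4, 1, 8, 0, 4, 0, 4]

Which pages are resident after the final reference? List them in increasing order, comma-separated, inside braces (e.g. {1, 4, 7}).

5 → fault, frames (5)
8 → fault, frames (5 8)
4 → fault, frames (5 8 4)
9 → fault, frames (5 8 4 9)
5 → hit
4 → hit
9 → hit
4 → hit
1 → fault, evict 5, frames (8 4 9 1)
8 → hit
0 → fault, evict 8, frames (4 9 1 0)
4 → hit
0 → hit
4 → hit

{0, 1, 4, 9}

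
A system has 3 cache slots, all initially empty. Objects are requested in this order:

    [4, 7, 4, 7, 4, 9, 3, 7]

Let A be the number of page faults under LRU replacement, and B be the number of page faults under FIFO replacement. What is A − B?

Under LRU: F F . . . F F F → 5 faults.
Under FIFO: F F . . . F F . → 4 faults.
A − B = 5 − 4 = 1.

1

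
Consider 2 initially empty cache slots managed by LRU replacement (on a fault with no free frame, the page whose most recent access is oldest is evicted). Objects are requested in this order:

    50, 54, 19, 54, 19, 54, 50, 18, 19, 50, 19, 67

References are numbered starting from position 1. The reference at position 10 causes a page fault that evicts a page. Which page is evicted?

pos 1: 50 -> fault, frames {50}
pos 2: 54 -> fault, frames {50,54}
pos 3: 19 -> fault, evict 50, frames {54,19}
pos 4: 54 -> hit
pos 5: 19 -> hit
pos 6: 54 -> hit
pos 7: 50 -> fault, evict 19, frames {54,50}
pos 8: 18 -> fault, evict 54, frames {50,18}
pos 9: 19 -> fault, evict 50, frames {18,19}
pos 10: 50 -> fault, evict 18, frames {19,50}
At position 10, page 18 is evicted.

18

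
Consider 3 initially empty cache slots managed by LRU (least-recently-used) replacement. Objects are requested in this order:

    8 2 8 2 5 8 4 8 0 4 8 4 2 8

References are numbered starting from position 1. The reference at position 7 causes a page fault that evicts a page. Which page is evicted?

2

pos 1: 8 -> miss, frames {8}
pos 2: 2 -> miss, frames {8,2}
pos 3: 8 -> hit
pos 4: 2 -> hit
pos 5: 5 -> miss, frames {8,2,5}
pos 6: 8 -> hit
pos 7: 4 -> miss, evict 2, frames {5,8,4}
At position 7, page 2 is evicted.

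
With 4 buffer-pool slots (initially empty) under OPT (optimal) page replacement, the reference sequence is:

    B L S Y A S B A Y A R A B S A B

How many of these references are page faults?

6

B: miss, frames [B]
L: miss, frames [B, L]
S: miss, frames [B, L, S]
Y: miss, frames [B, L, S, Y]
A: miss, evict L, frames [B, S, Y, A]
S: hit
B: hit
A: hit
Y: hit
A: hit
R: miss, evict Y, frames [B, S, A, R]
A: hit
B: hit
S: hit
A: hit
B: hit
Page faults: 6.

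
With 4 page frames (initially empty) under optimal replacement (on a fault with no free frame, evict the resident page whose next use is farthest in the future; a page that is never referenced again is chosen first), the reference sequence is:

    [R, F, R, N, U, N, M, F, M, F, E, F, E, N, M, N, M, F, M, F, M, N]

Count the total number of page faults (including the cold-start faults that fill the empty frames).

6

R → miss, frames {R}
F → miss, frames {R,F}
R → hit
N → miss, frames {R,F,N}
U → miss, frames {R,F,N,U}
N → hit
M → miss, evict U, frames {R,F,N,M}
F → hit
M → hit
F → hit
E → miss, evict R, frames {F,N,M,E}
F → hit
E → hit
N → hit
M → hit
N → hit
M → hit
F → hit
M → hit
F → hit
M → hit
N → hit
Page faults: 6.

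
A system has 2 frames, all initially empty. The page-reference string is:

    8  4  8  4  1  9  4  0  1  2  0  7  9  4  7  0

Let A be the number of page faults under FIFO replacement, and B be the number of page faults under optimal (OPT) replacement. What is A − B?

3

Under FIFO: F F . . F F F F F F F F F F F F → 14 faults.
Under OPT: F F . . F F . F F F . F F F . F → 11 faults.
A − B = 14 − 11 = 3.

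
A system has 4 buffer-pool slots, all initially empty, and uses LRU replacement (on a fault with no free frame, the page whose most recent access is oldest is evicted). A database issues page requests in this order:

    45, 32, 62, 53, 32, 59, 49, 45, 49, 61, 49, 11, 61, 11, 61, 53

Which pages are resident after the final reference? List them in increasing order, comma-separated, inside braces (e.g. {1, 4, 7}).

45 -> fault, frames {45}
32 -> fault, frames {45,32}
62 -> fault, frames {45,32,62}
53 -> fault, frames {45,32,62,53}
32 -> hit
59 -> fault, evict 45, frames {62,53,32,59}
49 -> fault, evict 62, frames {53,32,59,49}
45 -> fault, evict 53, frames {32,59,49,45}
49 -> hit
61 -> fault, evict 32, frames {59,45,49,61}
49 -> hit
11 -> fault, evict 59, frames {45,61,49,11}
61 -> hit
11 -> hit
61 -> hit
53 -> fault, evict 45, frames {49,11,61,53}

{11, 49, 53, 61}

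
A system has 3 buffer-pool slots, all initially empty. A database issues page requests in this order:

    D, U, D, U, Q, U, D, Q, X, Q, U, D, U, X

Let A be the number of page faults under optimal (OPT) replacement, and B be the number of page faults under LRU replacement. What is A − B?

-2

Under OPT: F F . . F . . . F . . F . . → 5 faults.
Under LRU: F F . . F . . . F . F F . F → 7 faults.
A − B = 5 − 7 = -2.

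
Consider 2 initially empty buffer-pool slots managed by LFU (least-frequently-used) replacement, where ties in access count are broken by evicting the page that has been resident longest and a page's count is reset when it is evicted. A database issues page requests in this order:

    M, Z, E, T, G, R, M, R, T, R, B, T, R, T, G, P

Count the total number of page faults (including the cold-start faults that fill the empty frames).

M → miss, frames (M)
Z → miss, frames (M Z)
E → miss, evict M, frames (Z E)
T → miss, evict Z, frames (E T)
G → miss, evict E, frames (T G)
R → miss, evict T, frames (G R)
M → miss, evict G, frames (R M)
R → hit
T → miss, evict M, frames (R T)
R → hit
B → miss, evict T, frames (R B)
T → miss, evict B, frames (R T)
R → hit
T → hit
G → miss, evict T, frames (R G)
P → miss, evict G, frames (R P)
Page faults: 12.

12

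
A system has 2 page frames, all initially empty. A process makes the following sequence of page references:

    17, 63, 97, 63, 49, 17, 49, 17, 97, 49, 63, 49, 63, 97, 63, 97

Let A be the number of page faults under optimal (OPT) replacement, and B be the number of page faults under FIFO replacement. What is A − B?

Under OPT: F F F . F F . . F . F . . F . . → 8 faults.
Under FIFO: F F F . F F . . F F F . . F . . → 9 faults.
A − B = 8 − 9 = -1.

-1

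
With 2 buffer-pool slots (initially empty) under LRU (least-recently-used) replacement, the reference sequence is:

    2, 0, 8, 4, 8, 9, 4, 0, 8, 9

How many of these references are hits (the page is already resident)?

2 -> miss, frames (2)
0 -> miss, frames (2 0)
8 -> miss, evict 2, frames (0 8)
4 -> miss, evict 0, frames (8 4)
8 -> hit
9 -> miss, evict 4, frames (8 9)
4 -> miss, evict 8, frames (9 4)
0 -> miss, evict 9, frames (4 0)
8 -> miss, evict 4, frames (0 8)
9 -> miss, evict 0, frames (8 9)
Hits: 1.

1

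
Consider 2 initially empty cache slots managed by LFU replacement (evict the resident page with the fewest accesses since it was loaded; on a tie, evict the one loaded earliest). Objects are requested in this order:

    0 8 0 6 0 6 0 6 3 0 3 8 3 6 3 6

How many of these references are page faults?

9

0: miss, frames {0}
8: miss, frames {0,8}
0: hit
6: miss, evict 8, frames {0,6}
0: hit
6: hit
0: hit
6: hit
3: miss, evict 6, frames {0,3}
0: hit
3: hit
8: miss, evict 3, frames {0,8}
3: miss, evict 8, frames {0,3}
6: miss, evict 3, frames {0,6}
3: miss, evict 6, frames {0,3}
6: miss, evict 3, frames {0,6}
Page faults: 9.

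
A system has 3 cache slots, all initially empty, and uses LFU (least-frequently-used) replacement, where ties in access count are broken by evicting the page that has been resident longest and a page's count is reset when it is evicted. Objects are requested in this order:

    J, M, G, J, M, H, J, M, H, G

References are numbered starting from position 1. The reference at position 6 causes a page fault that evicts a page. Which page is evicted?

G

pos 1: J -> fault, frames (J)
pos 2: M -> fault, frames (J M)
pos 3: G -> fault, frames (J M G)
pos 4: J -> hit
pos 5: M -> hit
pos 6: H -> fault, evict G, frames (J M H)
At position 6, page G is evicted.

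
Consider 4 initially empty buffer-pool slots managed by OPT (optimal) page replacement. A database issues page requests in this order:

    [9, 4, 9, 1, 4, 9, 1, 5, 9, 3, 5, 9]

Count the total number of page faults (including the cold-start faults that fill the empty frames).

5

9 → fault, frames {9}
4 → fault, frames {9,4}
9 → hit
1 → fault, frames {9,4,1}
4 → hit
9 → hit
1 → hit
5 → fault, frames {9,4,1,5}
9 → hit
3 → fault, evict 1, frames {9,4,5,3}
5 → hit
9 → hit
Page faults: 5.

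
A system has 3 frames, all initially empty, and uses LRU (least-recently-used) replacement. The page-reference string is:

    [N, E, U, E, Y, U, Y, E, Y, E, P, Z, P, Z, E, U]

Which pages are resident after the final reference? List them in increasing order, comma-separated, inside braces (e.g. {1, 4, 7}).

{E, U, Z}

N -> fault, frames [N]
E -> fault, frames [N, E]
U -> fault, frames [N, E, U]
E -> hit
Y -> fault, evict N, frames [U, E, Y]
U -> hit
Y -> hit
E -> hit
Y -> hit
E -> hit
P -> fault, evict U, frames [Y, E, P]
Z -> fault, evict Y, frames [E, P, Z]
P -> hit
Z -> hit
E -> hit
U -> fault, evict P, frames [Z, E, U]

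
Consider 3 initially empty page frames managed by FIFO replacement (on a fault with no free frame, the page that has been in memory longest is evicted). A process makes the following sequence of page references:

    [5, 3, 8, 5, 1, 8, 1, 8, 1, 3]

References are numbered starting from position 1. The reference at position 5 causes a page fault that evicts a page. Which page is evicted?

5

pos 1: 5 → miss, frames {5}
pos 2: 3 → miss, frames {5,3}
pos 3: 8 → miss, frames {5,3,8}
pos 4: 5 → hit
pos 5: 1 → miss, evict 5, frames {3,8,1}
At position 5, page 5 is evicted.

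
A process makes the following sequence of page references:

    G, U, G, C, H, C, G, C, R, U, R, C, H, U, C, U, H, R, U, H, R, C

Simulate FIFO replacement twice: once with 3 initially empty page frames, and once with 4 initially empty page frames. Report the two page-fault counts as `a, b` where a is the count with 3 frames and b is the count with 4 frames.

12, 5

3 frames: F F . F F . F . F F . F F . . . . F F . . F → 12 faults.
4 frames: F F . F F . . . F . . . . . . . . . . . . . → 5 faults.
5 < 12: adding a frame reduced faults, as is typical.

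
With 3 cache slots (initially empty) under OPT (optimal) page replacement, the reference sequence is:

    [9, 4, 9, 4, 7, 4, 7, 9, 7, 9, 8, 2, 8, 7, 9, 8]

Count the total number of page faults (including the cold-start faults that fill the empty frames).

6

9 → miss, frames (9)
4 → miss, frames (9 4)
9 → hit
4 → hit
7 → miss, frames (9 4 7)
4 → hit
7 → hit
9 → hit
7 → hit
9 → hit
8 → miss, evict 4, frames (9 7 8)
2 → miss, evict 9, frames (7 8 2)
8 → hit
7 → hit
9 → miss, evict 2, frames (7 8 9)
8 → hit
Page faults: 6.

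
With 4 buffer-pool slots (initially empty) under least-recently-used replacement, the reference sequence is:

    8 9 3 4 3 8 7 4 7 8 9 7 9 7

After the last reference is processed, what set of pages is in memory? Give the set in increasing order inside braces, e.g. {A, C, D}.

{4, 7, 8, 9}

8: fault, frames {8}
9: fault, frames {8,9}
3: fault, frames {8,9,3}
4: fault, frames {8,9,3,4}
3: hit
8: hit
7: fault, evict 9, frames {4,3,8,7}
4: hit
7: hit
8: hit
9: fault, evict 3, frames {4,7,8,9}
7: hit
9: hit
7: hit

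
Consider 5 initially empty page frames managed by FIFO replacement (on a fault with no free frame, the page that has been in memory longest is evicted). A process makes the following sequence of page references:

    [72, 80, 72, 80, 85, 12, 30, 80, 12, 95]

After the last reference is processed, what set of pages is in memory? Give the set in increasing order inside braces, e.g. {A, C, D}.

{12, 30, 80, 85, 95}

72: fault, frames {72}
80: fault, frames {72,80}
72: hit
80: hit
85: fault, frames {72,80,85}
12: fault, frames {72,80,85,12}
30: fault, frames {72,80,85,12,30}
80: hit
12: hit
95: fault, evict 72, frames {80,85,12,30,95}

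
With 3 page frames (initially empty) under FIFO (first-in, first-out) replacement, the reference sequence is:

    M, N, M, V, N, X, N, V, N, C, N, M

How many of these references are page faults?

7

M: miss, frames (M)
N: miss, frames (M N)
M: hit
V: miss, frames (M N V)
N: hit
X: miss, evict M, frames (N V X)
N: hit
V: hit
N: hit
C: miss, evict N, frames (V X C)
N: miss, evict V, frames (X C N)
M: miss, evict X, frames (C N M)
Page faults: 7.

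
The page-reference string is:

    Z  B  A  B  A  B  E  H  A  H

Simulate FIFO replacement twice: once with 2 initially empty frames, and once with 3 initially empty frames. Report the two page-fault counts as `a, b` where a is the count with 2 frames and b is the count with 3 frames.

6, 5

2 frames: F F F . . . F F F . → 6 faults.
3 frames: F F F . . . F F . . → 5 faults.
5 < 6: adding a frame reduced faults, as is typical.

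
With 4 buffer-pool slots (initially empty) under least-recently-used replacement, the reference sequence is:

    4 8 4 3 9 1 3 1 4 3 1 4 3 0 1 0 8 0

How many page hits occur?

4 -> miss, frames (4)
8 -> miss, frames (4 8)
4 -> hit
3 -> miss, frames (8 4 3)
9 -> miss, frames (8 4 3 9)
1 -> miss, evict 8, frames (4 3 9 1)
3 -> hit
1 -> hit
4 -> hit
3 -> hit
1 -> hit
4 -> hit
3 -> hit
0 -> miss, evict 9, frames (1 4 3 0)
1 -> hit
0 -> hit
8 -> miss, evict 4, frames (3 1 0 8)
0 -> hit
Hits: 11.

11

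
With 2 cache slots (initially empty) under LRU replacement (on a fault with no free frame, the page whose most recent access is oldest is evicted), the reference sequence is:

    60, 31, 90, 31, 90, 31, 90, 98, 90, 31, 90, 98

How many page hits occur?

6

60: fault, frames [60]
31: fault, frames [60, 31]
90: fault, evict 60, frames [31, 90]
31: hit
90: hit
31: hit
90: hit
98: fault, evict 31, frames [90, 98]
90: hit
31: fault, evict 98, frames [90, 31]
90: hit
98: fault, evict 31, frames [90, 98]
Hits: 6.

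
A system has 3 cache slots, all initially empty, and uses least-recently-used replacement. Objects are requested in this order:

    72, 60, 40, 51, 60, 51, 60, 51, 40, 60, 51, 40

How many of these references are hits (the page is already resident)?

72 → miss, frames [72]
60 → miss, frames [72, 60]
40 → miss, frames [72, 60, 40]
51 → miss, evict 72, frames [60, 40, 51]
60 → hit
51 → hit
60 → hit
51 → hit
40 → hit
60 → hit
51 → hit
40 → hit
Hits: 8.

8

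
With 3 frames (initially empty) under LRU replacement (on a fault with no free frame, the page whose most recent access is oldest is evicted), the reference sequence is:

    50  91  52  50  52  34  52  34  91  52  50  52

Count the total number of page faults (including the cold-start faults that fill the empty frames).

6

50 → miss, frames [50]
91 → miss, frames [50, 91]
52 → miss, frames [50, 91, 52]
50 → hit
52 → hit
34 → miss, evict 91, frames [50, 52, 34]
52 → hit
34 → hit
91 → miss, evict 50, frames [52, 34, 91]
52 → hit
50 → miss, evict 34, frames [91, 52, 50]
52 → hit
Page faults: 6.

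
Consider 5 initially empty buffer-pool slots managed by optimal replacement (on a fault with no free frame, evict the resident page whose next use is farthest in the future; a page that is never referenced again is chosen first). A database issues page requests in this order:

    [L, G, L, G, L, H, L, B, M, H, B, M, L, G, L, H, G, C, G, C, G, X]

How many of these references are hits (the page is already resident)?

L → fault, frames [L]
G → fault, frames [L, G]
L → hit
G → hit
L → hit
H → fault, frames [L, G, H]
L → hit
B → fault, frames [L, G, H, B]
M → fault, frames [L, G, H, B, M]
H → hit
B → hit
M → hit
L → hit
G → hit
L → hit
H → hit
G → hit
C → fault, evict M, frames [L, G, H, B, C]
G → hit
C → hit
G → hit
X → fault, evict C, frames [L, G, H, B, X]
Hits: 15.

15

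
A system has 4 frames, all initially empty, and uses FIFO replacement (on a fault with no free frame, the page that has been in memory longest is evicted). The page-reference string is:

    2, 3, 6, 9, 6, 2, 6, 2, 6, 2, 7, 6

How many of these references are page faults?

2 → fault, frames {2}
3 → fault, frames {2,3}
6 → fault, frames {2,3,6}
9 → fault, frames {2,3,6,9}
6 → hit
2 → hit
6 → hit
2 → hit
6 → hit
2 → hit
7 → fault, evict 2, frames {3,6,9,7}
6 → hit
Page faults: 5.

5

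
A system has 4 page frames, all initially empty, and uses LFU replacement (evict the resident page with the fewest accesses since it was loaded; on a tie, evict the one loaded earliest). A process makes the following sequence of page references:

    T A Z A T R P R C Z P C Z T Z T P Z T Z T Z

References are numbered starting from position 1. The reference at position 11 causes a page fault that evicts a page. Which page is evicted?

pos 1: T -> fault, frames [T]
pos 2: A -> fault, frames [T, A]
pos 3: Z -> fault, frames [T, A, Z]
pos 4: A -> hit
pos 5: T -> hit
pos 6: R -> fault, frames [T, A, Z, R]
pos 7: P -> fault, evict Z, frames [T, A, R, P]
pos 8: R -> hit
pos 9: C -> fault, evict P, frames [T, A, R, C]
pos 10: Z -> fault, evict C, frames [T, A, R, Z]
pos 11: P -> fault, evict Z, frames [T, A, R, P]
At position 11, page Z is evicted.

Z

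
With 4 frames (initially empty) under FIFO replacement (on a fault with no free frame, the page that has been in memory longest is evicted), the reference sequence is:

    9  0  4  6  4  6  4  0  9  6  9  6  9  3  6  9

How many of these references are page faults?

9: miss, frames [9]
0: miss, frames [9, 0]
4: miss, frames [9, 0, 4]
6: miss, frames [9, 0, 4, 6]
4: hit
6: hit
4: hit
0: hit
9: hit
6: hit
9: hit
6: hit
9: hit
3: miss, evict 9, frames [0, 4, 6, 3]
6: hit
9: miss, evict 0, frames [4, 6, 3, 9]
Page faults: 6.

6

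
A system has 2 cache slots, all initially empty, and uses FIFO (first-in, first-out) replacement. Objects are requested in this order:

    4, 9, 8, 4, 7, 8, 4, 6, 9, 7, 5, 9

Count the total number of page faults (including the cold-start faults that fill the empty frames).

4 → miss, frames (4)
9 → miss, frames (4 9)
8 → miss, evict 4, frames (9 8)
4 → miss, evict 9, frames (8 4)
7 → miss, evict 8, frames (4 7)
8 → miss, evict 4, frames (7 8)
4 → miss, evict 7, frames (8 4)
6 → miss, evict 8, frames (4 6)
9 → miss, evict 4, frames (6 9)
7 → miss, evict 6, frames (9 7)
5 → miss, evict 9, frames (7 5)
9 → miss, evict 7, frames (5 9)
Page faults: 12.

12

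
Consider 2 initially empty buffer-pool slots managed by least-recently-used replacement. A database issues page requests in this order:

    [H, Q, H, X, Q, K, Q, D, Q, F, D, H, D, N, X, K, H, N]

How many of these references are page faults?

H -> fault, frames [H]
Q -> fault, frames [H, Q]
H -> hit
X -> fault, evict Q, frames [H, X]
Q -> fault, evict H, frames [X, Q]
K -> fault, evict X, frames [Q, K]
Q -> hit
D -> fault, evict K, frames [Q, D]
Q -> hit
F -> fault, evict D, frames [Q, F]
D -> fault, evict Q, frames [F, D]
H -> fault, evict F, frames [D, H]
D -> hit
N -> fault, evict H, frames [D, N]
X -> fault, evict D, frames [N, X]
K -> fault, evict N, frames [X, K]
H -> fault, evict X, frames [K, H]
N -> fault, evict K, frames [H, N]
Page faults: 14.

14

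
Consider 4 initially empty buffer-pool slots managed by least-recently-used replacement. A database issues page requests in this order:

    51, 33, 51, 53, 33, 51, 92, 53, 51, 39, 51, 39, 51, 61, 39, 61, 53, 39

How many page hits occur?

51 → miss, frames (51)
33 → miss, frames (51 33)
51 → hit
53 → miss, frames (33 51 53)
33 → hit
51 → hit
92 → miss, frames (53 33 51 92)
53 → hit
51 → hit
39 → miss, evict 33, frames (92 53 51 39)
51 → hit
39 → hit
51 → hit
61 → miss, evict 92, frames (53 39 51 61)
39 → hit
61 → hit
53 → hit
39 → hit
Hits: 12.

12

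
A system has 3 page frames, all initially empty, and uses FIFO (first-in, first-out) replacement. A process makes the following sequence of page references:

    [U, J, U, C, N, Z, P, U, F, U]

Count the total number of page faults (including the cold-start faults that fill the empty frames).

8

U: fault, frames [U]
J: fault, frames [U, J]
U: hit
C: fault, frames [U, J, C]
N: fault, evict U, frames [J, C, N]
Z: fault, evict J, frames [C, N, Z]
P: fault, evict C, frames [N, Z, P]
U: fault, evict N, frames [Z, P, U]
F: fault, evict Z, frames [P, U, F]
U: hit
Page faults: 8.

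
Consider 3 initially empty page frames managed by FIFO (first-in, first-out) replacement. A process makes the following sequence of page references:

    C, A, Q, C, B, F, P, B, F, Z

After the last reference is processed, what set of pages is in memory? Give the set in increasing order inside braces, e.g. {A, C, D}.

{F, P, Z}

C → miss, frames [C]
A → miss, frames [C, A]
Q → miss, frames [C, A, Q]
C → hit
B → miss, evict C, frames [A, Q, B]
F → miss, evict A, frames [Q, B, F]
P → miss, evict Q, frames [B, F, P]
B → hit
F → hit
Z → miss, evict B, frames [F, P, Z]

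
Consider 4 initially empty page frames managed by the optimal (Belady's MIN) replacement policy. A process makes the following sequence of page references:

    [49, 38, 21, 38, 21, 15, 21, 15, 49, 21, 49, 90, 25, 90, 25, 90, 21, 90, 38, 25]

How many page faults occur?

49 -> miss, frames (49)
38 -> miss, frames (49 38)
21 -> miss, frames (49 38 21)
38 -> hit
21 -> hit
15 -> miss, frames (49 38 21 15)
21 -> hit
15 -> hit
49 -> hit
21 -> hit
49 -> hit
90 -> miss, evict 15, frames (49 38 21 90)
25 -> miss, evict 49, frames (38 21 90 25)
90 -> hit
25 -> hit
90 -> hit
21 -> hit
90 -> hit
38 -> hit
25 -> hit
Page faults: 6.

6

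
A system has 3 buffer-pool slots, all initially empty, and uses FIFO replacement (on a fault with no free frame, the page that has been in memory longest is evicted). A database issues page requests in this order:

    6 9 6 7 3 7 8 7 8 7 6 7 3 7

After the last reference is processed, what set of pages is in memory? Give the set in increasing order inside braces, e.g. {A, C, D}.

{3, 6, 7}

6 -> fault, frames {6}
9 -> fault, frames {6,9}
6 -> hit
7 -> fault, frames {6,9,7}
3 -> fault, evict 6, frames {9,7,3}
7 -> hit
8 -> fault, evict 9, frames {7,3,8}
7 -> hit
8 -> hit
7 -> hit
6 -> fault, evict 7, frames {3,8,6}
7 -> fault, evict 3, frames {8,6,7}
3 -> fault, evict 8, frames {6,7,3}
7 -> hit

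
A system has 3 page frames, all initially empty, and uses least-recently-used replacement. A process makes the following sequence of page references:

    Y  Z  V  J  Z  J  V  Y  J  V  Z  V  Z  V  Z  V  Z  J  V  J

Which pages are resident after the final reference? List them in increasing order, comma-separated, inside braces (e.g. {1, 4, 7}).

{J, V, Z}

Y → miss, frames (Y)
Z → miss, frames (Y Z)
V → miss, frames (Y Z V)
J → miss, evict Y, frames (Z V J)
Z → hit
J → hit
V → hit
Y → miss, evict Z, frames (J V Y)
J → hit
V → hit
Z → miss, evict Y, frames (J V Z)
V → hit
Z → hit
V → hit
Z → hit
V → hit
Z → hit
J → hit
V → hit
J → hit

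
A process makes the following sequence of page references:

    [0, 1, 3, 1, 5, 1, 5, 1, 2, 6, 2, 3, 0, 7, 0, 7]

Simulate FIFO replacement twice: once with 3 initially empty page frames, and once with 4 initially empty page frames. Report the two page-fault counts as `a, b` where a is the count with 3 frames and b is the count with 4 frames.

3 frames: F F F . F . . . F F . F F F . . → 9 faults.
4 frames: F F F . F . . . F F . . F F . . → 8 faults.
8 < 9: adding a frame reduced faults, as is typical.

9, 8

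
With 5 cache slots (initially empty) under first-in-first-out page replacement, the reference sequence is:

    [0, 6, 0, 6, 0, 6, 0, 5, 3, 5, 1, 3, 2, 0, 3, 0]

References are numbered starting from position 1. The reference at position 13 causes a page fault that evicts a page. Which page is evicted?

pos 1: 0: fault, frames (0)
pos 2: 6: fault, frames (0 6)
pos 3: 0: hit
pos 4: 6: hit
pos 5: 0: hit
pos 6: 6: hit
pos 7: 0: hit
pos 8: 5: fault, frames (0 6 5)
pos 9: 3: fault, frames (0 6 5 3)
pos 10: 5: hit
pos 11: 1: fault, frames (0 6 5 3 1)
pos 12: 3: hit
pos 13: 2: fault, evict 0, frames (6 5 3 1 2)
At position 13, page 0 is evicted.

0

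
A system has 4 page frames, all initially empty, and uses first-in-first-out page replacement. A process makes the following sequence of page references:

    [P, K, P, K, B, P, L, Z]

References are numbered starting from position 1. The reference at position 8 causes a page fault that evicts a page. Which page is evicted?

pos 1: P: miss, frames [P]
pos 2: K: miss, frames [P, K]
pos 3: P: hit
pos 4: K: hit
pos 5: B: miss, frames [P, K, B]
pos 6: P: hit
pos 7: L: miss, frames [P, K, B, L]
pos 8: Z: miss, evict P, frames [K, B, L, Z]
At position 8, page P is evicted.

P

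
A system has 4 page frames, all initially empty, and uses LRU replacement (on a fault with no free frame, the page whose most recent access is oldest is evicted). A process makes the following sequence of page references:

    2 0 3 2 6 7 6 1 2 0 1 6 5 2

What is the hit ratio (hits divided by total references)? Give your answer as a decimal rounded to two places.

2: miss, frames [2]
0: miss, frames [2, 0]
3: miss, frames [2, 0, 3]
2: hit
6: miss, frames [0, 3, 2, 6]
7: miss, evict 0, frames [3, 2, 6, 7]
6: hit
1: miss, evict 3, frames [2, 7, 6, 1]
2: hit
0: miss, evict 7, frames [6, 1, 2, 0]
1: hit
6: hit
5: miss, evict 2, frames [0, 1, 6, 5]
2: miss, evict 0, frames [1, 6, 5, 2]
Hits: 5 of 14 references → 5/14 = 0.3571.

0.36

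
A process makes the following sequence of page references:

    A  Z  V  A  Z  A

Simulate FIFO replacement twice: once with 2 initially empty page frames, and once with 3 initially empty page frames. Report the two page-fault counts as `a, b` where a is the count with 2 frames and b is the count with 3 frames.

5, 3

2 frames: F F F F F . → 5 faults.
3 frames: F F F . . . → 3 faults.
3 < 5: adding a frame reduced faults, as is typical.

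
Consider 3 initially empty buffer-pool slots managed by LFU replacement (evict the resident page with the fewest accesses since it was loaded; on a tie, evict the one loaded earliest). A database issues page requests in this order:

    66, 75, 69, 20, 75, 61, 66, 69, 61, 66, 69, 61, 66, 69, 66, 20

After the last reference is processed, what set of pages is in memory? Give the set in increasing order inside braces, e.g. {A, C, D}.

{20, 66, 75}

66 → fault, frames [66]
75 → fault, frames [66, 75]
69 → fault, frames [66, 75, 69]
20 → fault, evict 66, frames [75, 69, 20]
75 → hit
61 → fault, evict 69, frames [75, 20, 61]
66 → fault, evict 20, frames [75, 61, 66]
69 → fault, evict 61, frames [75, 66, 69]
61 → fault, evict 66, frames [75, 69, 61]
66 → fault, evict 69, frames [75, 61, 66]
69 → fault, evict 61, frames [75, 66, 69]
61 → fault, evict 66, frames [75, 69, 61]
66 → fault, evict 69, frames [75, 61, 66]
69 → fault, evict 61, frames [75, 66, 69]
66 → hit
20 → fault, evict 69, frames [75, 66, 20]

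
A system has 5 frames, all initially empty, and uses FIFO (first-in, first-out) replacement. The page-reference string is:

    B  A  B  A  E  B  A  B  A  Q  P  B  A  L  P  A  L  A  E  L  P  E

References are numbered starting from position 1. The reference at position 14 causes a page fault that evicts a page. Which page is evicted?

B

pos 1: B → fault, frames [B]
pos 2: A → fault, frames [B, A]
pos 3: B → hit
pos 4: A → hit
pos 5: E → fault, frames [B, A, E]
pos 6: B → hit
pos 7: A → hit
pos 8: B → hit
pos 9: A → hit
pos 10: Q → fault, frames [B, A, E, Q]
pos 11: P → fault, frames [B, A, E, Q, P]
pos 12: B → hit
pos 13: A → hit
pos 14: L → fault, evict B, frames [A, E, Q, P, L]
At position 14, page B is evicted.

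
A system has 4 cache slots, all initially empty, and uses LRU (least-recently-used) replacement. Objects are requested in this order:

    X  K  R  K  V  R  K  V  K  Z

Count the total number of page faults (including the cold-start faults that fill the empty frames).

5

X -> miss, frames [X]
K -> miss, frames [X, K]
R -> miss, frames [X, K, R]
K -> hit
V -> miss, frames [X, R, K, V]
R -> hit
K -> hit
V -> hit
K -> hit
Z -> miss, evict X, frames [R, V, K, Z]
Page faults: 5.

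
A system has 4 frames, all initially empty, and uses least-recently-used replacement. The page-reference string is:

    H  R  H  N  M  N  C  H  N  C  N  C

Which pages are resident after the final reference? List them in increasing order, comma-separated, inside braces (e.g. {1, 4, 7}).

H → miss, frames [H]
R → miss, frames [H, R]
H → hit
N → miss, frames [R, H, N]
M → miss, frames [R, H, N, M]
N → hit
C → miss, evict R, frames [H, M, N, C]
H → hit
N → hit
C → hit
N → hit
C → hit

{C, H, M, N}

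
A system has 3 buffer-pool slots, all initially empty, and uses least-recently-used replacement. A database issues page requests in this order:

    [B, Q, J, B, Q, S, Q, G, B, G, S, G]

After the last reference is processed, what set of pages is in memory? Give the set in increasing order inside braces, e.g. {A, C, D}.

B -> miss, frames [B]
Q -> miss, frames [B, Q]
J -> miss, frames [B, Q, J]
B -> hit
Q -> hit
S -> miss, evict J, frames [B, Q, S]
Q -> hit
G -> miss, evict B, frames [S, Q, G]
B -> miss, evict S, frames [Q, G, B]
G -> hit
S -> miss, evict Q, frames [B, G, S]
G -> hit

{B, G, S}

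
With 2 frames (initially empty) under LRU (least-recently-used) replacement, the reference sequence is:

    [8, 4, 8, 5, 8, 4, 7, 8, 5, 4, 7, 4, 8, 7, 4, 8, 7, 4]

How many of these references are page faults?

8 -> miss, frames {8}
4 -> miss, frames {8,4}
8 -> hit
5 -> miss, evict 4, frames {8,5}
8 -> hit
4 -> miss, evict 5, frames {8,4}
7 -> miss, evict 8, frames {4,7}
8 -> miss, evict 4, frames {7,8}
5 -> miss, evict 7, frames {8,5}
4 -> miss, evict 8, frames {5,4}
7 -> miss, evict 5, frames {4,7}
4 -> hit
8 -> miss, evict 7, frames {4,8}
7 -> miss, evict 4, frames {8,7}
4 -> miss, evict 8, frames {7,4}
8 -> miss, evict 7, frames {4,8}
7 -> miss, evict 4, frames {8,7}
4 -> miss, evict 8, frames {7,4}
Page faults: 15.

15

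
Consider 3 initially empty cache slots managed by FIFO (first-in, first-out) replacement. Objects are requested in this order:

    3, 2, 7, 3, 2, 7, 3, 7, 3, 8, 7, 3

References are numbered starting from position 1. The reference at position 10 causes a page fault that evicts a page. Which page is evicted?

pos 1: 3 -> fault, frames [3]
pos 2: 2 -> fault, frames [3, 2]
pos 3: 7 -> fault, frames [3, 2, 7]
pos 4: 3 -> hit
pos 5: 2 -> hit
pos 6: 7 -> hit
pos 7: 3 -> hit
pos 8: 7 -> hit
pos 9: 3 -> hit
pos 10: 8 -> fault, evict 3, frames [2, 7, 8]
At position 10, page 3 is evicted.

3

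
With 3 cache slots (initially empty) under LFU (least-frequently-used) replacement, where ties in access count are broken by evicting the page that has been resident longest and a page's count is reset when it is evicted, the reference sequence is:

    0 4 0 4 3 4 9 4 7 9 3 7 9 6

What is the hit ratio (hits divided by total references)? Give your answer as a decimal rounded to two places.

0 -> fault, frames [0]
4 -> fault, frames [0, 4]
0 -> hit
4 -> hit
3 -> fault, frames [0, 4, 3]
4 -> hit
9 -> fault, evict 3, frames [0, 4, 9]
4 -> hit
7 -> fault, evict 9, frames [0, 4, 7]
9 -> fault, evict 7, frames [0, 4, 9]
3 -> fault, evict 9, frames [0, 4, 3]
7 -> fault, evict 3, frames [0, 4, 7]
9 -> fault, evict 7, frames [0, 4, 9]
6 -> fault, evict 9, frames [0, 4, 6]
Hits: 4 of 14 references → 4/14 = 0.2857.

0.29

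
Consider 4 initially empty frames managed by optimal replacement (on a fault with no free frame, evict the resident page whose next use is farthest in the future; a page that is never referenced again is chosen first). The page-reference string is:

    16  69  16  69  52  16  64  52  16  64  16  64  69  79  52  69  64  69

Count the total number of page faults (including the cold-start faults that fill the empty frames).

5

16: miss, frames (16)
69: miss, frames (16 69)
16: hit
69: hit
52: miss, frames (16 69 52)
16: hit
64: miss, frames (16 69 52 64)
52: hit
16: hit
64: hit
16: hit
64: hit
69: hit
79: miss, evict 16, frames (69 52 64 79)
52: hit
69: hit
64: hit
69: hit
Page faults: 5.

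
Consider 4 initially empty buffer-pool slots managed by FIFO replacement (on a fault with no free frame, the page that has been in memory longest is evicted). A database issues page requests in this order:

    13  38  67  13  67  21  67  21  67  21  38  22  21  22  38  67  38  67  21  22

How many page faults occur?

13 → miss, frames {13}
38 → miss, frames {13,38}
67 → miss, frames {13,38,67}
13 → hit
67 → hit
21 → miss, frames {13,38,67,21}
67 → hit
21 → hit
67 → hit
21 → hit
38 → hit
22 → miss, evict 13, frames {38,67,21,22}
21 → hit
22 → hit
38 → hit
67 → hit
38 → hit
67 → hit
21 → hit
22 → hit
Page faults: 5.

5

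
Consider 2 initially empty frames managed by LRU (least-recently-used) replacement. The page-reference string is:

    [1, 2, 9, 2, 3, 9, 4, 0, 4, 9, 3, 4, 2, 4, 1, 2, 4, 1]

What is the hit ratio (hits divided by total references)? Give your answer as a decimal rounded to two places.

1: fault, frames [1]
2: fault, frames [1, 2]
9: fault, evict 1, frames [2, 9]
2: hit
3: fault, evict 9, frames [2, 3]
9: fault, evict 2, frames [3, 9]
4: fault, evict 3, frames [9, 4]
0: fault, evict 9, frames [4, 0]
4: hit
9: fault, evict 0, frames [4, 9]
3: fault, evict 4, frames [9, 3]
4: fault, evict 9, frames [3, 4]
2: fault, evict 3, frames [4, 2]
4: hit
1: fault, evict 2, frames [4, 1]
2: fault, evict 4, frames [1, 2]
4: fault, evict 1, frames [2, 4]
1: fault, evict 2, frames [4, 1]
Hits: 3 of 18 references → 3/18 = 0.1667.

0.17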